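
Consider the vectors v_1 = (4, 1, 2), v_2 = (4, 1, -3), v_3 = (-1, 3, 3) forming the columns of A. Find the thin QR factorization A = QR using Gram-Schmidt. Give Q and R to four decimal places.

Q = [[0.8729, 0.4234, -0.2425], [0.2182, 0.1059, 0.9701], [0.4364, -0.8997, 0.0000]], R = [[4.5826, 2.4004, 1.0911], [0.0000, 4.4987, -2.8051], [0.0000, 0.0000, 3.1530]]

v_1 = (4, 1, 2); ‖v_1‖ = 4.5826, so q_1 = (0.8729, 0.2182, 0.4364).
q_1·v_2 = 0.8729·4 + 0.2182·1 + 0.4364·(-3) = 2.4004.
u_2 = v_2 − 2.4004·q_1 = (1.9048, 0.4762, -4.0476).
‖u_2‖ = 4.4987, so q_2 = (0.4234, 0.1059, -0.8997).
q_1·v_3 = 0.8729·(-1) + 0.2182·3 + 0.4364·3 = 1.0911; q_2·v_3 = 0.4234·(-1) + 0.1059·3 + (-0.8997)·3 = -2.8051.
u_3 = v_3 − 1.0911·q_1 + 2.8051·q_2 = (-0.7647, 3.0588, 0.0000).
‖u_3‖ = 3.1530, so q_3 = (-0.2425, 0.9701, 0.0000).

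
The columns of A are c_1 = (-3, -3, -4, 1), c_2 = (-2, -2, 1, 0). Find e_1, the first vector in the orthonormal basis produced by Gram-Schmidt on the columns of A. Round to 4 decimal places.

e_1 = (-0.5071, -0.5071, -0.6761, 0.1690)

c_1 = (-3, -3, -4, 1); ‖c_1‖ = 5.9161, so e_1 = (-0.5071, -0.5071, -0.6761, 0.1690).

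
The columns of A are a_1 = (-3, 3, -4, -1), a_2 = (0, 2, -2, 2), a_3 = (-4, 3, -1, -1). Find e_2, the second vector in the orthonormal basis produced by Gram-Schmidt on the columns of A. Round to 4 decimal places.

e_2 = (0.3663, 0.3459, -0.2238, 0.8343)

a_1 = (-3, 3, -4, -1); ‖a_1‖ = 5.9161, so e_1 = (-0.5071, 0.5071, -0.6761, -0.1690).
e_1·a_2 = (-0.5071)·0 + 0.5071·2 + (-0.6761)·(-2) + (-0.1690)·2 = 2.0284.
u_2 = a_2 − 2.0284·e_1 = (1.0286, 0.9714, -0.6286, 2.3429).
‖u_2‖ = 2.8082, so e_2 = (0.3663, 0.3459, -0.2238, 0.8343).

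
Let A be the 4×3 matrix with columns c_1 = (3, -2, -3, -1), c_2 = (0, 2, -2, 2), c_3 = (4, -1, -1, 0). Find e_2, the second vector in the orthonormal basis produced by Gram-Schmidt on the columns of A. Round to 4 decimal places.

e_2 = (0.0000, 0.5774, -0.5774, 0.5774)

c_1 = (3, -2, -3, -1); ‖c_1‖ = 4.7958, so e_1 = (0.6255, -0.4170, -0.6255, -0.2085).
e_1·c_2 = 0.6255·0 + (-0.4170)·2 + (-0.6255)·(-2) + (-0.2085)·2 = 0.0000.
u_2 = c_2 − 0.0000·e_1 = (0.0000, 2.0000, -2.0000, 2.0000).
‖u_2‖ = 3.4641, so e_2 = (0.0000, 0.5774, -0.5774, 0.5774).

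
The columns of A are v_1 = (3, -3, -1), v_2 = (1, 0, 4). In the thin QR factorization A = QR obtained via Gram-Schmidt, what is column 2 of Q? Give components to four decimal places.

e_1 = v_1/‖v_1‖ = (3, -3, -1)/4.3589 = (0.6882, -0.6882, -0.2294).
r_{12} = e_1·v_2 = -0.2294.
u_2 = v_2 + 0.2294·e_1 = (1.1579, -0.1579, 3.9474).
‖u_2‖ = 4.1167, so e_2 = (0.2813, -0.0384, 0.9589).

e_2 = (0.2813, -0.0384, 0.9589)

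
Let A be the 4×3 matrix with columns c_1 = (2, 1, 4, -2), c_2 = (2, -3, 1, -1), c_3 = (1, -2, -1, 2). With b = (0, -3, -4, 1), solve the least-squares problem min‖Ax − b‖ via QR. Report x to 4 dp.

c_1 = (2, 1, 4, -2); ‖c_1‖ = 5.0000, so q_1 = (0.4000, 0.2000, 0.8000, -0.4000).
q_1·c_2 = 0.4000·2 + 0.2000·(-3) + 0.8000·1 + (-0.4000)·(-1) = 1.4000.
u_2 = c_2 − 1.4000·q_1 = (1.4400, -3.2800, -0.1200, -0.4400).
‖u_2‖ = 3.6111, so q_2 = (0.3988, -0.9083, -0.0332, -0.1218).
q_1·c_3 = 0.4000·1 + 0.2000·(-2) + 0.8000·(-1) + (-0.4000)·2 = -1.6000; q_2·c_3 = 0.3988·1 + (-0.9083)·(-2) + (-0.0332)·(-1) + (-0.1218)·2 = 2.0049.
u_3 = c_3 + 1.6000·q_1 − 2.0049·q_2 = (0.8405, 0.1411, 0.3466, 1.6043).
‖u_3‖ = 1.8494, so q_3 = (0.4545, 0.0763, 0.1874, 0.8675).
Qᵀb = (-4.2000, 2.7360, -0.1111).
Back-substitute: x_3 = -0.1111/1.8494 = -0.0601.
x_2 = (2.7360 − 2.0049·(-0.0601))/3.6111 = 0.7910.
x_1 = (-4.2000 − 1.4000·0.7910 + 1.6000·(-0.0601))/5.0000 = -1.0807.

x = (-1.0807, 0.7910, -0.0601)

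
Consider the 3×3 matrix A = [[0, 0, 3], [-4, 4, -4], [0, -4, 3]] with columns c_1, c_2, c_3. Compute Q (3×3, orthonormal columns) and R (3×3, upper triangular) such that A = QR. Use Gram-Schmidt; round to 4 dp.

e_1 = c_1/‖c_1‖ = (0, -4, 0)/4.0000 = (0.0000, -1.0000, 0.0000).
r_{12} = e_1·c_2 = -4.0000.
u_2 = c_2 + 4.0000·e_1 = (0.0000, 0.0000, -4.0000).
‖u_2‖ = 4.0000, so e_2 = (0.0000, 0.0000, -1.0000).
r_{13} = e_1·c_3 = 4.0000; r_{23} = e_2·c_3 = -3.0000.
u_3 = c_3 − 4.0000·e_1 + 3.0000·e_2 = (3.0000, 0.0000, 0.0000).
‖u_3‖ = 3.0000, so e_3 = (1.0000, 0.0000, 0.0000).

Q = [[0.0000, 0.0000, 1.0000], [-1.0000, 0.0000, 0.0000], [0.0000, -1.0000, 0.0000]], R = [[4.0000, -4.0000, 4.0000], [0.0000, 4.0000, -3.0000], [0.0000, 0.0000, 3.0000]]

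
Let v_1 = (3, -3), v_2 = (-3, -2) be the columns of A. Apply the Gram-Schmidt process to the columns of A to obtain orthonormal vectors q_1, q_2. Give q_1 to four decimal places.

q_1 = (0.7071, -0.7071)

q_1 = v_1/‖v_1‖ = (3, -3)/4.2426 = (0.7071, -0.7071).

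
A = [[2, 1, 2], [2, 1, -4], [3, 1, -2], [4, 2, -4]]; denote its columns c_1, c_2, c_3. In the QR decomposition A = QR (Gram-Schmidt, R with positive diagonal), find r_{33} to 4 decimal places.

c_1 = (2, 2, 3, 4); ‖c_1‖ = 5.7446, so e_1 = (0.3482, 0.3482, 0.5222, 0.6963).
e_1·c_2 = 0.3482·1 + 0.3482·1 + 0.5222·1 + 0.6963·2 = 2.6112.
u_2 = c_2 − 2.6112·e_1 = (0.0909, 0.0909, -0.3636, 0.1818).
‖u_2‖ = 0.4264, so e_2 = (0.2132, 0.2132, -0.8528, 0.4264).
e_1·c_3 = 0.3482·2 + 0.3482·(-4) + 0.5222·(-2) + 0.6963·(-4) = -4.5260; e_2·c_3 = 0.2132·2 + 0.2132·(-4) + (-0.8528)·(-2) + 0.4264·(-4) = -0.4264.
u_3 = c_3 + 4.5260·e_1 + 0.4264·e_2 = (3.6667, -2.3333, 0.0000, -0.6667).
r_{33} = ‖u_3‖ = 4.3970.

r_{33} = 4.3970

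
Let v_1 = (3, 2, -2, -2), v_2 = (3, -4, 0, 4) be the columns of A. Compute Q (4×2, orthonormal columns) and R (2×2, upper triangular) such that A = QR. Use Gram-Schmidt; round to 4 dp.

Q = [[0.6547, 0.6433], [0.4364, -0.5361], [-0.4364, -0.1072], [-0.4364, 0.5361]], R = [[4.5826, -1.5275], [0.0000, 6.2183]]

q_1 = v_1/‖v_1‖ = (3, 2, -2, -2)/4.5826 = (0.6547, 0.4364, -0.4364, -0.4364).
r_{12} = q_1·v_2 = -1.5275.
u_2 = v_2 + 1.5275·q_1 = (4.0000, -3.3333, -0.6667, 3.3333).
‖u_2‖ = 6.2183, so q_2 = (0.6433, -0.5361, -0.1072, 0.5361).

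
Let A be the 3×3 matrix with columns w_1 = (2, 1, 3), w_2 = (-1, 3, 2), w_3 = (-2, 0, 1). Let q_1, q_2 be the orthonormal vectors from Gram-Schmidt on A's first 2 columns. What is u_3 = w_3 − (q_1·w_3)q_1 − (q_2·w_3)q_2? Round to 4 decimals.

w_1 = (2, 1, 3); ‖w_1‖ = 3.7417, so q_1 = (0.5345, 0.2673, 0.8018).
q_1·w_2 = 0.5345·(-1) + 0.2673·3 + 0.8018·2 = 1.8708.
u_2 = w_2 − 1.8708·q_1 = (-2.0000, 2.5000, 0.5000).
‖u_2‖ = 3.2404, so q_2 = (-0.6172, 0.7715, 0.1543).
q_1·w_3 = 0.5345·(-2) + 0.2673·0 + 0.8018·1 = -0.2673; q_2·w_3 = (-0.6172)·(-2) + 0.7715·0 + 0.1543·1 = 1.3887.
u_3 = w_3 + 0.2673·q_1 − 1.3887·q_2 = (-1.0000, -1.0000, 1.0000).

u_3 = (-1.0000, -1.0000, 1.0000)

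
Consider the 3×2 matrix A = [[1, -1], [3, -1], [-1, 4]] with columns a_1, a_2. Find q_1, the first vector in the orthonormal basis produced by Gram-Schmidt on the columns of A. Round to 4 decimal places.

q_1 = (0.3015, 0.9045, -0.3015)

q_1 = a_1/‖a_1‖ = (1, 3, -1)/3.3166 = (0.3015, 0.9045, -0.3015).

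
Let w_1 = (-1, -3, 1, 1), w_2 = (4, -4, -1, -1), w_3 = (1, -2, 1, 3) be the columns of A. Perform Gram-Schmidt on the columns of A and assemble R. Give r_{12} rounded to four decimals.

w_1 = (-1, -3, 1, 1); ‖w_1‖ = 3.4641, so q_1 = (-0.2887, -0.8660, 0.2887, 0.2887).
r_{12} = q_1·w_2 = 1.7321.

r_{12} = 1.7321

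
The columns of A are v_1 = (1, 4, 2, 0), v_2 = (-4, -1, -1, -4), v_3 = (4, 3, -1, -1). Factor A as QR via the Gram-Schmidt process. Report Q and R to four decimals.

Q = [[0.2182, -0.6517, 0.6157], [0.8729, 0.1673, 0.1408], [0.4364, -0.0088, -0.5895], [0.0000, -0.7398, -0.5035]], R = [[4.5826, -2.1822, 3.0551], [0.0000, 5.4072, -1.3562], [0.0000, 0.0000, 3.9784]]

q_1 = v_1/‖v_1‖ = (1, 4, 2, 0)/4.5826 = (0.2182, 0.8729, 0.4364, 0.0000).
r_{12} = q_1·v_2 = -2.1822.
u_2 = v_2 + 2.1822·q_1 = (-3.5238, 0.9048, -0.0476, -4.0000).
‖u_2‖ = 5.4072, so q_2 = (-0.6517, 0.1673, -0.0088, -0.7398).
r_{13} = q_1·v_3 = 3.0551; r_{23} = q_2·v_3 = -1.3562.
u_3 = v_3 − 3.0551·q_1 + 1.3562·q_2 = (2.4495, 0.5603, -2.3453, -2.0033).
‖u_3‖ = 3.9784, so q_3 = (0.6157, 0.1408, -0.5895, -0.5035).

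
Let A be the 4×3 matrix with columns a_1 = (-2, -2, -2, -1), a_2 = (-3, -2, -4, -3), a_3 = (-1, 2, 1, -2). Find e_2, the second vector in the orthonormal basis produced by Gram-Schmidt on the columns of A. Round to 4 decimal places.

e_1 = a_1/‖a_1‖ = (-2, -2, -2, -1)/3.6056 = (-0.5547, -0.5547, -0.5547, -0.2774).
r_{12} = e_1·a_2 = 5.8244.
u_2 = a_2 − 5.8244·e_1 = (0.2308, 1.2308, -0.7692, -1.3846).
‖u_2‖ = 2.0191, so e_2 = (0.1143, 0.6096, -0.3810, -0.6857).

e_2 = (0.1143, 0.6096, -0.3810, -0.6857)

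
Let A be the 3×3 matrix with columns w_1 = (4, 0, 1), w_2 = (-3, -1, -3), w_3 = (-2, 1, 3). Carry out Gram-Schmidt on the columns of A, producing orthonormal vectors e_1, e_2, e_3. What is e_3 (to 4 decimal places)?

e_3 = (-0.1010, -0.9091, 0.4041)

e_1 = w_1/‖w_1‖ = (4, 0, 1)/4.1231 = (0.9701, 0.0000, 0.2425).
r_{12} = e_1·w_2 = -3.6380.
u_2 = w_2 + 3.6380·e_1 = (0.5294, -1.0000, -2.1176).
‖u_2‖ = 2.4010, so e_2 = (0.2205, -0.4165, -0.8820).
r_{13} = e_1·w_3 = -1.2127; r_{23} = e_2·w_3 = -3.5035.
u_3 = w_3 + 1.2127·e_1 + 3.5035·e_2 = (-0.0510, -0.4592, 0.2041).
‖u_3‖ = 0.5051, so e_3 = (-0.1010, -0.9091, 0.4041).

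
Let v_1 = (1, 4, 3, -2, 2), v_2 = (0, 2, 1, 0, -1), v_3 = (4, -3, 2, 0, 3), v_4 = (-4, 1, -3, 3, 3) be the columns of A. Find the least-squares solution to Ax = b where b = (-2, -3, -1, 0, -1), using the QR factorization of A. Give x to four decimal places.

q_1 = v_1/‖v_1‖ = (1, 4, 3, -2, 2)/5.8310 = (0.1715, 0.6860, 0.5145, -0.3430, 0.3430).
r_{12} = q_1·v_2 = 1.5435.
u_2 = v_2 − 1.5435·q_1 = (-0.2647, 0.9412, 0.2059, 0.5294, -1.5294).
‖u_2‖ = 1.9020, so q_2 = (-0.1392, 0.4948, 0.1082, 0.2783, -0.8041).
r_{13} = q_1·v_3 = 0.6860; r_{23} = q_2·v_3 = -4.2370.
u_3 = v_3 − 0.6860·q_1 + 4.2370·q_2 = (3.2927, -1.3740, 2.1057, 1.4146, -0.6423).
‖u_3‖ = 4.4246, so q_3 = (0.7442, -0.3105, 0.4759, 0.3197, -0.1452).
r_{14} = q_1·v_4 = -1.5435; r_{24} = q_2·v_4 = -0.8505; r_{34} = q_3·v_4 = -4.1913.
u_4 = v_4 + 1.5435·q_1 + 0.8505·q_2 + 4.1913·q_3 = (-0.7346, 1.1782, -0.1192, 4.0473, 2.2371).
‖u_4‖ = 4.8299, so q_4 = (-0.1521, 0.2439, -0.0247, 0.8380, 0.4632).
Qᵀb = (-3.2585, -0.5103, -0.8875, -0.8661).
Back-substitute: x_4 = -0.8661/4.8299 = -0.1793.
x_3 = (-0.8875 + 4.1913·(-0.1793))/4.4246 = -0.3704.
x_2 = (-0.5103 + 4.2370·(-0.3704) + 0.8505·(-0.1793))/1.9020 = -1.1737.
x_1 = (-3.2585 − 1.5435·(-1.1737) − 0.6860·(-0.3704) + 1.5435·(-0.1793))/5.8310 = -0.2520.

x = (-0.2520, -1.1737, -0.3704, -0.1793)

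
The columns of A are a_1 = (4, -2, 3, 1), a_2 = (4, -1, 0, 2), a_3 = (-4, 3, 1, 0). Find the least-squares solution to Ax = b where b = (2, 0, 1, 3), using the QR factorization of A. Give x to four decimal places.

x = (0.1150, 1.1498, 0.6551)

a_1 = (4, -2, 3, 1); ‖a_1‖ = 5.4772, so e_1 = (0.7303, -0.3651, 0.5477, 0.1826).
e_1·a_2 = 0.7303·4 + (-0.3651)·(-1) + 0.5477·0 + 0.1826·2 = 3.6515.
u_2 = a_2 − 3.6515·e_1 = (1.3333, 0.3333, -2.0000, 1.3333).
‖u_2‖ = 2.7689, so e_2 = (0.4815, 0.1204, -0.7223, 0.4815).
e_1·a_3 = 0.7303·(-4) + (-0.3651)·3 + 0.5477·1 + 0.1826·0 = -3.4689; e_2·a_3 = 0.4815·(-4) + 0.1204·3 + (-0.7223)·1 + 0.4815·0 = -2.2873.
u_3 = a_3 + 3.4689·e_1 + 2.2873·e_2 = (-0.3652, 2.0087, 1.2478, 1.7348).
‖u_3‖ = 2.9555, so e_3 = (-0.1236, 0.6797, 0.4222, 0.5870).
Qᵀb = (2.5560, 1.6854, 1.9360).
Back-substitute: x_3 = 1.9360/2.9555 = 0.6551.
x_2 = (1.6854 + 2.2873·0.6551)/2.7689 = 1.1498.
x_1 = (2.5560 − 3.6515·1.1498 + 3.4689·0.6551)/5.4772 = 0.1150.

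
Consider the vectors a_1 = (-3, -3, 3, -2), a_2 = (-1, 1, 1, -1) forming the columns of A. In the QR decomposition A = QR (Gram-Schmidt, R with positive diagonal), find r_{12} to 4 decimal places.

r_{12} = 0.8980

a_1 = (-3, -3, 3, -2); ‖a_1‖ = 5.5678, so e_1 = (-0.5388, -0.5388, 0.5388, -0.3592).
r_{12} = e_1·a_2 = 0.8980.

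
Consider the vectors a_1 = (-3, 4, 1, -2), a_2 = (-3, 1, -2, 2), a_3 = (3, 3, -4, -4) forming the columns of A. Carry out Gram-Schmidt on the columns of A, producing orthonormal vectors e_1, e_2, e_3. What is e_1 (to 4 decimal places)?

e_1 = (-0.5477, 0.7303, 0.1826, -0.3651)

a_1 = (-3, 4, 1, -2); ‖a_1‖ = 5.4772, so e_1 = (-0.5477, 0.7303, 0.1826, -0.3651).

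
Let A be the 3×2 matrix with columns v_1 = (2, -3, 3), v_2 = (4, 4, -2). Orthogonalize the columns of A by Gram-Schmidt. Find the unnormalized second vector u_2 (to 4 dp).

u_2 = (4.9091, 2.6364, -0.6364)

v_1 = (2, -3, 3); ‖v_1‖ = 4.6904, so e_1 = (0.4264, -0.6396, 0.6396).
e_1·v_2 = 0.4264·4 + (-0.6396)·4 + 0.6396·(-2) = -2.1320.
u_2 = v_2 + 2.1320·e_1 = (4.9091, 2.6364, -0.6364).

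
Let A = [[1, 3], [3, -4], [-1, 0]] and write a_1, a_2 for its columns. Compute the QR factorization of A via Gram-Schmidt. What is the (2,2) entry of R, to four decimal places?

r_{22} = 4.1996

a_1 = (1, 3, -1); ‖a_1‖ = 3.3166, so q_1 = (0.3015, 0.9045, -0.3015).
q_1·a_2 = 0.3015·3 + 0.9045·(-4) + (-0.3015)·0 = -2.7136.
u_2 = a_2 + 2.7136·q_1 = (3.8182, -1.5455, -0.8182).
r_{22} = ‖u_2‖ = 4.1996.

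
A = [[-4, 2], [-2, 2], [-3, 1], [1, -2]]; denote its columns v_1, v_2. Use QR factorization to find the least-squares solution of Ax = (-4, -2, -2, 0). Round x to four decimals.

v_1 = (-4, -2, -3, 1); ‖v_1‖ = 5.4772, so q_1 = (-0.7303, -0.3651, -0.5477, 0.1826).
q_1·v_2 = (-0.7303)·2 + (-0.3651)·2 + (-0.5477)·1 + 0.1826·(-2) = -3.1038.
u_2 = v_2 + 3.1038·q_1 = (-0.2667, 0.8667, -0.7000, -1.4333).
‖u_2‖ = 1.8348, so q_2 = (-0.1453, 0.4723, -0.3815, -0.7812).
Qᵀb = (4.7469, 0.3997).
Back-substitute: x_2 = 0.3997/1.8348 = 0.2178.
x_1 = (4.7469 + 3.1038·0.2178)/5.4772 = 0.9901.

x = (0.9901, 0.2178)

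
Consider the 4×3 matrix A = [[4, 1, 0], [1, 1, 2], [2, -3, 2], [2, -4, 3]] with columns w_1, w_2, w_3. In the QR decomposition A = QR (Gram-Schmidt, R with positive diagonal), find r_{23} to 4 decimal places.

q_1 = w_1/‖w_1‖ = (4, 1, 2, 2)/5.0000 = (0.8000, 0.2000, 0.4000, 0.4000).
r_{12} = q_1·w_2 = -1.8000.
u_2 = w_2 + 1.8000·q_1 = (2.4400, 1.3600, -2.2800, -3.2800).
‖u_2‖ = 4.8744, so q_2 = (0.5006, 0.2790, -0.4677, -0.6729).
r_{23} = q_2·w_3 = -2.3962.

r_{23} = -2.3962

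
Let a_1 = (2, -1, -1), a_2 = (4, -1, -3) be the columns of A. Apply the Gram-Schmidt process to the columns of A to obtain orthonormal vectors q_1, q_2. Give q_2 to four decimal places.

q_1 = a_1/‖a_1‖ = (2, -1, -1)/2.4495 = (0.8165, -0.4082, -0.4082).
r_{12} = q_1·a_2 = 4.8990.
u_2 = a_2 − 4.8990·q_1 = (0.0000, 1.0000, -1.0000).
‖u_2‖ = 1.4142, so q_2 = (0.0000, 0.7071, -0.7071).

q_2 = (0.0000, 0.7071, -0.7071)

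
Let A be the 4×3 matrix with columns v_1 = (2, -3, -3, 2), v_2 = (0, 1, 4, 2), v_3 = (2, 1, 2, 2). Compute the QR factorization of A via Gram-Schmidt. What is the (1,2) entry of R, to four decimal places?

r_{12} = -2.1573

v_1 = (2, -3, -3, 2); ‖v_1‖ = 5.0990, so q_1 = (0.3922, -0.5883, -0.5883, 0.3922).
r_{12} = q_1·v_2 = -2.1573.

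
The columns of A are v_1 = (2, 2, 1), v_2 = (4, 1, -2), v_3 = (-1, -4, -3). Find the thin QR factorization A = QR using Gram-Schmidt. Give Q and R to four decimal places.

Q = [[0.6667, 0.5963, 0.4472], [0.6667, -0.2087, -0.7155], [0.3333, -0.7752, 0.5367]], R = [[3.0000, 2.6667, -4.3333], [0.0000, 3.7268, 2.5640], [0.0000, 0.0000, 0.8050]]

v_1 = (2, 2, 1); ‖v_1‖ = 3.0000, so q_1 = (0.6667, 0.6667, 0.3333).
q_1·v_2 = 0.6667·4 + 0.6667·1 + 0.3333·(-2) = 2.6667.
u_2 = v_2 − 2.6667·q_1 = (2.2222, -0.7778, -2.8889).
‖u_2‖ = 3.7268, so q_2 = (0.5963, -0.2087, -0.7752).
q_1·v_3 = 0.6667·(-1) + 0.6667·(-4) + 0.3333·(-3) = -4.3333; q_2·v_3 = 0.5963·(-1) + (-0.2087)·(-4) + (-0.7752)·(-3) = 2.5640.
u_3 = v_3 + 4.3333·q_1 − 2.5640·q_2 = (0.3600, -0.5760, 0.4320).
‖u_3‖ = 0.8050, so q_3 = (0.4472, -0.7155, 0.5367).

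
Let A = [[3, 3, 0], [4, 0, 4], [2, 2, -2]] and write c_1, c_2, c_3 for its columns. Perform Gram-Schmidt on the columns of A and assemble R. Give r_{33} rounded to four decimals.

q_1 = c_1/‖c_1‖ = (3, 4, 2)/5.3852 = (0.5571, 0.7428, 0.3714).
r_{12} = q_1·c_2 = 2.4140.
u_2 = c_2 − 2.4140·q_1 = (1.6552, -1.7931, 1.1034).
‖u_2‖ = 2.6781, so q_2 = (0.6180, -0.6695, 0.4120).
r_{13} = q_1·c_3 = 2.2283; r_{23} = q_2·c_3 = -3.5022.
u_3 = c_3 − 2.2283·q_1 + 3.5022·q_2 = (0.9231, 0.0000, -1.3846).
r_{33} = ‖u_3‖ = 1.6641.

r_{33} = 1.6641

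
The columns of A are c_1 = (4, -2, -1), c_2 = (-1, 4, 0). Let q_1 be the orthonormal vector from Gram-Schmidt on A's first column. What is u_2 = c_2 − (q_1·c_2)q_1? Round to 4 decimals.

q_1 = c_1/‖c_1‖ = (4, -2, -1)/4.5826 = (0.8729, -0.4364, -0.2182).
r_{12} = q_1·c_2 = -2.6186.
u_2 = c_2 + 2.6186·q_1 = (1.2857, 2.8571, -0.5714).

u_2 = (1.2857, 2.8571, -0.5714)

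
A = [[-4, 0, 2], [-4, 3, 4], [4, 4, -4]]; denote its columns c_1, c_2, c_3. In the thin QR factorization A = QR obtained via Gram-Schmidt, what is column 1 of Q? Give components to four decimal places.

e_1 = (-0.5774, -0.5774, 0.5774)

c_1 = (-4, -4, 4); ‖c_1‖ = 6.9282, so e_1 = (-0.5774, -0.5774, 0.5774).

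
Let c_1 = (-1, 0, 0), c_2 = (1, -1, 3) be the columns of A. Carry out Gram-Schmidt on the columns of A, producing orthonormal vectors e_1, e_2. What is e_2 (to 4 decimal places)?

e_2 = (0.0000, -0.3162, 0.9487)

c_1 = (-1, 0, 0); ‖c_1‖ = 1.0000, so e_1 = (-1.0000, 0.0000, 0.0000).
e_1·c_2 = (-1.0000)·1 + 0.0000·(-1) + 0.0000·3 = -1.0000.
u_2 = c_2 + 1.0000·e_1 = (0.0000, -1.0000, 3.0000).
‖u_2‖ = 3.1623, so e_2 = (0.0000, -0.3162, 0.9487).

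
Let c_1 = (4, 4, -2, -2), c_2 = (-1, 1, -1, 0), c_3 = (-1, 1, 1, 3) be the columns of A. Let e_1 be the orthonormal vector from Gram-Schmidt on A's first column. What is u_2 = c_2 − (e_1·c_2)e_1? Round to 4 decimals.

u_2 = (-1.2000, 0.8000, -0.9000, 0.1000)

c_1 = (4, 4, -2, -2); ‖c_1‖ = 6.3246, so e_1 = (0.6325, 0.6325, -0.3162, -0.3162).
e_1·c_2 = 0.6325·(-1) + 0.6325·1 + (-0.3162)·(-1) + (-0.3162)·0 = 0.3162.
u_2 = c_2 − 0.3162·e_1 = (-1.2000, 0.8000, -0.9000, 0.1000).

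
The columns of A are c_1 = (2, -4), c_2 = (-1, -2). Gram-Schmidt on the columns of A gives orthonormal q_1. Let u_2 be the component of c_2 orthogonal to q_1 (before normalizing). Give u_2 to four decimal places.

c_1 = (2, -4); ‖c_1‖ = 4.4721, so q_1 = (0.4472, -0.8944).
q_1·c_2 = 0.4472·(-1) + (-0.8944)·(-2) = 1.3416.
u_2 = c_2 − 1.3416·q_1 = (-1.6000, -0.8000).

u_2 = (-1.6000, -0.8000)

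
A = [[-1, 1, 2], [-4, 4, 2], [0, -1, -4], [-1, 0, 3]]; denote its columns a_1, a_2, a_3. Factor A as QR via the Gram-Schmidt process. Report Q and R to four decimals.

Q = [[-0.2357, 0.0398, 0.2614], [-0.9428, 0.1594, -0.2310], [0.0000, -0.7171, -0.6627], [-0.2357, -0.6773, 0.6627]], R = [[4.2426, -4.0069, -3.0641], [0.0000, 1.3944, 1.2351], [0.0000, 0.0000, 4.6995]]

a_1 = (-1, -4, 0, -1); ‖a_1‖ = 4.2426, so e_1 = (-0.2357, -0.9428, 0.0000, -0.2357).
e_1·a_2 = (-0.2357)·1 + (-0.9428)·4 + 0.0000·(-1) + (-0.2357)·0 = -4.0069.
u_2 = a_2 + 4.0069·e_1 = (0.0556, 0.2222, -1.0000, -0.9444).
‖u_2‖ = 1.3944, so e_2 = (0.0398, 0.1594, -0.7171, -0.6773).
e_1·a_3 = (-0.2357)·2 + (-0.9428)·2 + 0.0000·(-4) + (-0.2357)·3 = -3.0641; e_2·a_3 = 0.0398·2 + 0.1594·2 + (-0.7171)·(-4) + (-0.6773)·3 = 1.2351.
u_3 = a_3 + 3.0641·e_1 − 1.2351·e_2 = (1.2286, -1.0857, -3.1143, 3.1143).
‖u_3‖ = 4.6995, so e_3 = (0.2614, -0.2310, -0.6627, 0.6627).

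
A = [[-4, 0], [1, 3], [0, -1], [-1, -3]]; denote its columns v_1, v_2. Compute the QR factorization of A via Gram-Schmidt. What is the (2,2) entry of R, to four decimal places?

v_1 = (-4, 1, 0, -1); ‖v_1‖ = 4.2426, so q_1 = (-0.9428, 0.2357, 0.0000, -0.2357).
q_1·v_2 = (-0.9428)·0 + 0.2357·3 + 0.0000·(-1) + (-0.2357)·(-3) = 1.4142.
u_2 = v_2 − 1.4142·q_1 = (1.3333, 2.6667, -1.0000, -2.6667).
r_{22} = ‖u_2‖ = 4.1231.

r_{22} = 4.1231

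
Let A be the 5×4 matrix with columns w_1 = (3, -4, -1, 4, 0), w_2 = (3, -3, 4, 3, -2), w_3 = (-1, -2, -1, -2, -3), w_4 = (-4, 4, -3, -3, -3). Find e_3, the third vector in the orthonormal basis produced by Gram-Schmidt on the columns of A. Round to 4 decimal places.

e_1 = w_1/‖w_1‖ = (3, -4, -1, 4, 0)/6.4807 = (0.4629, -0.6172, -0.1543, 0.6172, 0.0000).
r_{12} = e_1·w_2 = 4.4748.
u_2 = w_2 − 4.4748·e_1 = (0.9286, -0.2381, 4.6905, 0.2381, -2.0000).
‖u_2‖ = 5.1939, so e_2 = (0.1788, -0.0458, 0.9031, 0.0458, -0.3851).
r_{13} = e_1·w_3 = -0.3086; r_{23} = e_2·w_3 = 0.0733.
u_3 = w_3 + 0.3086·e_1 − 0.0733·e_2 = (-0.8703, -2.1871, -1.1139, -1.8129, -2.9718).
‖u_3‖ = 4.3473, so e_3 = (-0.2002, -0.5031, -0.2562, -0.4170, -0.6836).

e_3 = (-0.2002, -0.5031, -0.2562, -0.4170, -0.6836)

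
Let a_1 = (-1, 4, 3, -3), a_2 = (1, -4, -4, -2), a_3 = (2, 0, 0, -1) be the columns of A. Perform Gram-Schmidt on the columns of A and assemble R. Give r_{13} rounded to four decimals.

q_1 = a_1/‖a_1‖ = (-1, 4, 3, -3)/5.9161 = (-0.1690, 0.6761, 0.5071, -0.5071).
r_{13} = q_1·a_3 = 0.1690.

r_{13} = 0.1690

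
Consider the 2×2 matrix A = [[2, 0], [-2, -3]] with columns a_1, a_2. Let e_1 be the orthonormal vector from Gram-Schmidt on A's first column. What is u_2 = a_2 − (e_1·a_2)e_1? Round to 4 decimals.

u_2 = (-1.5000, -1.5000)

e_1 = a_1/‖a_1‖ = (2, -2)/2.8284 = (0.7071, -0.7071).
r_{12} = e_1·a_2 = 2.1213.
u_2 = a_2 − 2.1213·e_1 = (-1.5000, -1.5000).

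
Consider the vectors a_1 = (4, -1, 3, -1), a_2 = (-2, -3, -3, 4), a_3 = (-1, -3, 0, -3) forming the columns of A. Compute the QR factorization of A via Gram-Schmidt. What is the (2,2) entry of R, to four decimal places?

r_{22} = 5.0990

e_1 = a_1/‖a_1‖ = (4, -1, 3, -1)/5.1962 = (0.7698, -0.1925, 0.5774, -0.1925).
r_{12} = e_1·a_2 = -3.4641.
u_2 = a_2 + 3.4641·e_1 = (0.6667, -3.6667, -1.0000, 3.3333).
r_{22} = ‖u_2‖ = 5.0990.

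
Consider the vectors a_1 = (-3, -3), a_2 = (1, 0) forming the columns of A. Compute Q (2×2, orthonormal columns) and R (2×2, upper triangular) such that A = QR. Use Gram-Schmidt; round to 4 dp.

a_1 = (-3, -3); ‖a_1‖ = 4.2426, so e_1 = (-0.7071, -0.7071).
e_1·a_2 = (-0.7071)·1 + (-0.7071)·0 = -0.7071.
u_2 = a_2 + 0.7071·e_1 = (0.5000, -0.5000).
‖u_2‖ = 0.7071, so e_2 = (0.7071, -0.7071).

Q = [[-0.7071, 0.7071], [-0.7071, -0.7071]], R = [[4.2426, -0.7071], [0.0000, 0.7071]]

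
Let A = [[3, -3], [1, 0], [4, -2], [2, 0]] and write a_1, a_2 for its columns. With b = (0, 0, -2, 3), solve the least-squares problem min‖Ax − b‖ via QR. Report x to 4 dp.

x = (0.4158, 0.8515)

e_1 = a_1/‖a_1‖ = (3, 1, 4, 2)/5.4772 = (0.5477, 0.1826, 0.7303, 0.3651).
r_{12} = e_1·a_2 = -3.1038.
u_2 = a_2 + 3.1038·e_1 = (-1.3000, 0.5667, 0.2667, 1.1333).
‖u_2‖ = 1.8348, so e_2 = (-0.7085, 0.3088, 0.1453, 0.6177).
Qᵀb = (-0.3651, 1.5623).
Back-substitute: x_2 = 1.5623/1.8348 = 0.8515.
x_1 = (-0.3651 + 3.1038·0.8515)/5.4772 = 0.4158.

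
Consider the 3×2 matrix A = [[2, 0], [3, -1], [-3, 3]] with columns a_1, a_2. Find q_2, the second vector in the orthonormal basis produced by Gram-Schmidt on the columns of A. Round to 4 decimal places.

a_1 = (2, 3, -3); ‖a_1‖ = 4.6904, so q_1 = (0.4264, 0.6396, -0.6396).
q_1·a_2 = 0.4264·0 + 0.6396·(-1) + (-0.6396)·3 = -2.5584.
u_2 = a_2 + 2.5584·q_1 = (1.0909, 0.6364, 1.3636).
‖u_2‖ = 1.8586, so q_2 = (0.5869, 0.3424, 0.7337).

q_2 = (0.5869, 0.3424, 0.7337)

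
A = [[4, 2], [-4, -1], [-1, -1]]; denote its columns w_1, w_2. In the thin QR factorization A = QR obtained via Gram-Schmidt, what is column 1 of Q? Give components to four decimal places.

e_1 = (0.6963, -0.6963, -0.1741)

w_1 = (4, -4, -1); ‖w_1‖ = 5.7446, so e_1 = (0.6963, -0.6963, -0.1741).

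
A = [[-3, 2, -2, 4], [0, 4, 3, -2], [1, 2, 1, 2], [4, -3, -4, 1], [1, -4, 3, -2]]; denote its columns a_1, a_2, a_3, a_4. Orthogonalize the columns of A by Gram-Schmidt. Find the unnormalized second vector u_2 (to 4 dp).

u_2 = (-0.2222, 4.0000, 2.7407, -0.0370, -3.2593)

a_1 = (-3, 0, 1, 4, 1); ‖a_1‖ = 5.1962, so e_1 = (-0.5774, 0.0000, 0.1925, 0.7698, 0.1925).
e_1·a_2 = (-0.5774)·2 + 0.0000·4 + 0.1925·2 + 0.7698·(-3) + 0.1925·(-4) = -3.8490.
u_2 = a_2 + 3.8490·e_1 = (-0.2222, 4.0000, 2.7407, -0.0370, -3.2593).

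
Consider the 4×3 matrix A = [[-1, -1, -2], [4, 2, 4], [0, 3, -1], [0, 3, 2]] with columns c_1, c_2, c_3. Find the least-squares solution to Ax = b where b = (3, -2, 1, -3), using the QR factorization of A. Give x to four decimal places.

c_1 = (-1, 4, 0, 0); ‖c_1‖ = 4.1231, so q_1 = (-0.2425, 0.9701, 0.0000, 0.0000).
q_1·c_2 = (-0.2425)·(-1) + 0.9701·2 + 0.0000·3 + 0.0000·3 = 2.1828.
u_2 = c_2 − 2.1828·q_1 = (-0.4706, -0.1176, 3.0000, 3.0000).
‖u_2‖ = 4.2703, so q_2 = (-0.1102, -0.0276, 0.7025, 0.7025).
q_1·c_3 = (-0.2425)·(-2) + 0.9701·4 + 0.0000·(-1) + 0.0000·2 = 4.3656; q_2·c_3 = (-0.1102)·(-2) + (-0.0276)·4 + 0.7025·(-1) + 0.7025·2 = 0.8127.
u_3 = c_3 − 4.3656·q_1 − 0.8127·q_2 = (-0.8516, -0.2129, -1.5710, 1.4290).
‖u_3‖ = 2.2980, so q_3 = (-0.3706, -0.0926, -0.6836, 0.6219).
Qᵀb = (-2.6679, -1.6806, -3.4757).
Back-substitute: x_3 = -3.4757/2.2980 = -1.5125.
x_2 = (-1.6806 − 0.8127·(-1.5125))/4.2703 = -0.1057.
x_1 = (-2.6679 − 2.1828·(-0.1057) − 4.3656·(-1.5125))/4.1231 = 1.0104.

x = (1.0104, -0.1057, -1.5125)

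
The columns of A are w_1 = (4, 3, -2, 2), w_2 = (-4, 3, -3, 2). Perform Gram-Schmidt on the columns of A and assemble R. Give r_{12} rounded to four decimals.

w_1 = (4, 3, -2, 2); ‖w_1‖ = 5.7446, so e_1 = (0.6963, 0.5222, -0.3482, 0.3482).
r_{12} = e_1·w_2 = 0.5222.

r_{12} = 0.5222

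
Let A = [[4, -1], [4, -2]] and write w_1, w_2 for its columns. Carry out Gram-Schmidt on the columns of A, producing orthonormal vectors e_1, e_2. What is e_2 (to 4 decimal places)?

e_2 = (0.7071, -0.7071)

w_1 = (4, 4); ‖w_1‖ = 5.6569, so e_1 = (0.7071, 0.7071).
e_1·w_2 = 0.7071·(-1) + 0.7071·(-2) = -2.1213.
u_2 = w_2 + 2.1213·e_1 = (0.5000, -0.5000).
‖u_2‖ = 0.7071, so e_2 = (0.7071, -0.7071).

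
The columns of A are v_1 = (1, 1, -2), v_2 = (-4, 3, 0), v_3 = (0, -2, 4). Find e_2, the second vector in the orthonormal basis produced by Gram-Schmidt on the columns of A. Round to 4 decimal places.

e_2 = (-0.7692, 0.6355, -0.0669)

v_1 = (1, 1, -2); ‖v_1‖ = 2.4495, so e_1 = (0.4082, 0.4082, -0.8165).
e_1·v_2 = 0.4082·(-4) + 0.4082·3 + (-0.8165)·0 = -0.4082.
u_2 = v_2 + 0.4082·e_1 = (-3.8333, 3.1667, -0.3333).
‖u_2‖ = 4.9833, so e_2 = (-0.7692, 0.6355, -0.0669).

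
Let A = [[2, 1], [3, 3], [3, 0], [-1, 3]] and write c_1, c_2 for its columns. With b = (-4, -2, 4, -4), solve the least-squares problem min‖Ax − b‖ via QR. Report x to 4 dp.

c_1 = (2, 3, 3, -1); ‖c_1‖ = 4.7958, so e_1 = (0.4170, 0.6255, 0.6255, -0.2085).
e_1·c_2 = 0.4170·1 + 0.6255·3 + 0.6255·0 + (-0.2085)·3 = 1.6681.
u_2 = c_2 − 1.6681·e_1 = (0.3043, 1.9565, -1.0435, 3.3478).
‖u_2‖ = 4.0271, so e_2 = (0.0756, 0.4858, -0.2591, 0.8313).
Qᵀb = (0.4170, -5.6358).
Back-substitute: x_2 = -5.6358/4.0271 = -1.3995.
x_1 = (0.4170 − 1.6681·(-1.3995))/4.7958 = 0.5737.

x = (0.5737, -1.3995)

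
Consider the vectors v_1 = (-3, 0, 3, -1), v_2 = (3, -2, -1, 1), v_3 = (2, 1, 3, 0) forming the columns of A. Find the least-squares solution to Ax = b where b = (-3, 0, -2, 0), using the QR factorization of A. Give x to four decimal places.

v_1 = (-3, 0, 3, -1); ‖v_1‖ = 4.3589, so e_1 = (-0.6882, 0.0000, 0.6882, -0.2294).
e_1·v_2 = (-0.6882)·3 + 0.0000·(-2) + 0.6882·(-1) + (-0.2294)·1 = -2.9824.
u_2 = v_2 + 2.9824·e_1 = (0.9474, -2.0000, 1.0526, 0.3158).
‖u_2‖ = 2.4709, so e_2 = (0.3834, -0.8094, 0.4260, 0.1278).
e_1·v_3 = (-0.6882)·2 + 0.0000·1 + 0.6882·3 + (-0.2294)·0 = 0.6882; e_2·v_3 = 0.3834·2 + (-0.8094)·1 + 0.4260·3 + 0.1278·0 = 1.2354.
u_3 = v_3 − 0.6882·e_1 − 1.2354·e_2 = (2.0000, 2.0000, 2.0000, 0.0000).
‖u_3‖ = 3.4641, so e_3 = (0.5774, 0.5774, 0.5774, 0.0000).
Qᵀb = (0.6882, -2.0023, -2.8868).
Back-substitute: x_3 = -2.8868/3.4641 = -0.8333.
x_2 = (-2.0023 − 1.2354·(-0.8333))/2.4709 = -0.3937.
x_1 = (0.6882 + 2.9824·(-0.3937) − 0.6882·(-0.8333))/4.3589 = 0.0201.

x = (0.0201, -0.3937, -0.8333)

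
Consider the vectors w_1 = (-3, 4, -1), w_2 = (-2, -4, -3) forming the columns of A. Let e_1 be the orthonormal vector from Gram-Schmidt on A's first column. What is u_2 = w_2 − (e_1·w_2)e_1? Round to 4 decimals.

u_2 = (-2.8077, -2.9231, -3.2692)

w_1 = (-3, 4, -1); ‖w_1‖ = 5.0990, so e_1 = (-0.5883, 0.7845, -0.1961).
e_1·w_2 = (-0.5883)·(-2) + 0.7845·(-4) + (-0.1961)·(-3) = -1.3728.
u_2 = w_2 + 1.3728·e_1 = (-2.8077, -2.9231, -3.2692).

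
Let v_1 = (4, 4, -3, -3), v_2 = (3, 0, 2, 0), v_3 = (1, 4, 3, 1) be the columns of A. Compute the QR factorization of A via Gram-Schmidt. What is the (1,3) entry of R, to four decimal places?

r_{13} = 1.1314

e_1 = v_1/‖v_1‖ = (4, 4, -3, -3)/7.0711 = (0.5657, 0.5657, -0.4243, -0.4243).
r_{13} = e_1·v_3 = 1.1314.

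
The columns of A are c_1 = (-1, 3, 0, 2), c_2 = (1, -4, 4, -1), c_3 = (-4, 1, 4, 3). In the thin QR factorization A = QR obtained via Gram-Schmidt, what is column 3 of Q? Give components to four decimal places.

q_3 = (-0.9501, -0.3032, -0.0708, -0.0202)

c_1 = (-1, 3, 0, 2); ‖c_1‖ = 3.7417, so q_1 = (-0.2673, 0.8018, 0.0000, 0.5345).
q_1·c_2 = (-0.2673)·1 + 0.8018·(-4) + 0.0000·4 + 0.5345·(-1) = -4.0089.
u_2 = c_2 + 4.0089·q_1 = (-0.0714, -0.7857, 4.0000, 1.1429).
‖u_2‖ = 4.2342, so q_2 = (-0.0169, -0.1856, 0.9447, 0.2699).
q_1·c_3 = (-0.2673)·(-4) + 0.8018·1 + 0.0000·4 + 0.5345·3 = 3.4744; q_2·c_3 = (-0.0169)·(-4) + (-0.1856)·1 + 0.9447·4 + 0.2699·3 = 4.4704.
u_3 = c_3 − 3.4744·q_1 − 4.4704·q_2 = (-2.9960, -0.9562, -0.2231, -0.0637).
‖u_3‖ = 3.1534, so q_3 = (-0.9501, -0.3032, -0.0708, -0.0202).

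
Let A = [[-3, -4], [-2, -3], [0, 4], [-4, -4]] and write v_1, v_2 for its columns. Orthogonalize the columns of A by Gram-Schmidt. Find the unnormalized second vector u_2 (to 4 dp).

v_1 = (-3, -2, 0, -4); ‖v_1‖ = 5.3852, so q_1 = (-0.5571, -0.3714, 0.0000, -0.7428).
q_1·v_2 = (-0.5571)·(-4) + (-0.3714)·(-3) + 0.0000·4 + (-0.7428)·(-4) = 6.3136.
u_2 = v_2 − 6.3136·q_1 = (-0.4828, -0.6552, 4.0000, 0.6897).

u_2 = (-0.4828, -0.6552, 4.0000, 0.6897)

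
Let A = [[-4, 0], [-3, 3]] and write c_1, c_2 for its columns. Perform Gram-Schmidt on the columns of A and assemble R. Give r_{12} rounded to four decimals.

c_1 = (-4, -3); ‖c_1‖ = 5.0000, so q_1 = (-0.8000, -0.6000).
r_{12} = q_1·c_2 = -1.8000.

r_{12} = -1.8000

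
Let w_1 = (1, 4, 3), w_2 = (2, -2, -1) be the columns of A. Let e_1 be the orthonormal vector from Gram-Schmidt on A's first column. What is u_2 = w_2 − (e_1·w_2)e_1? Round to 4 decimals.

e_1 = w_1/‖w_1‖ = (1, 4, 3)/5.0990 = (0.1961, 0.7845, 0.5883).
r_{12} = e_1·w_2 = -1.7650.
u_2 = w_2 + 1.7650·e_1 = (2.3462, -0.6154, 0.0385).

u_2 = (2.3462, -0.6154, 0.0385)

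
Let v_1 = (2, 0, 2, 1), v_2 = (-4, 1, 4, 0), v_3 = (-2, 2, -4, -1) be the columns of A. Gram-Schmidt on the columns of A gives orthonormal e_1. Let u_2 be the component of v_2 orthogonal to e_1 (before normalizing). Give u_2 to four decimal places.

e_1 = v_1/‖v_1‖ = (2, 0, 2, 1)/3.0000 = (0.6667, 0.0000, 0.6667, 0.3333).
r_{12} = e_1·v_2 = 0.0000.
u_2 = v_2 + 0.0000·e_1 = (-4.0000, 1.0000, 4.0000, 0.0000).

u_2 = (-4.0000, 1.0000, 4.0000, 0.0000)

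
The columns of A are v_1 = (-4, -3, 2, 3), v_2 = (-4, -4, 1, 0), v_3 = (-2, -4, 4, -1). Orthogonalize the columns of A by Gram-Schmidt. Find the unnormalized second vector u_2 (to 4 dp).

v_1 = (-4, -3, 2, 3); ‖v_1‖ = 6.1644, so q_1 = (-0.6489, -0.4867, 0.3244, 0.4867).
q_1·v_2 = (-0.6489)·(-4) + (-0.4867)·(-4) + 0.3244·1 + 0.4867·0 = 4.8666.
u_2 = v_2 − 4.8666·q_1 = (-0.8421, -1.6316, -0.5789, -2.3684).

u_2 = (-0.8421, -1.6316, -0.5789, -2.3684)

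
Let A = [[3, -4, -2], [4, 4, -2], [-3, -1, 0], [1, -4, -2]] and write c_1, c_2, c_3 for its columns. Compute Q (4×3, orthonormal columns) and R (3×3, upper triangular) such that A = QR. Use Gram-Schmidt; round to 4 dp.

Q = [[0.5071, -0.6098, 0.1118], [0.6761, 0.5238, -0.5150], [-0.5071, -0.1064, -0.7235], [0.1690, -0.5852, -0.4460]], R = [[5.9161, 0.5071, -2.7045], [0.0000, 6.9816, 1.3423], [0.0000, 0.0000, 1.6982]]

e_1 = c_1/‖c_1‖ = (3, 4, -3, 1)/5.9161 = (0.5071, 0.6761, -0.5071, 0.1690).
r_{12} = e_1·c_2 = 0.5071.
u_2 = c_2 − 0.5071·e_1 = (-4.2571, 3.6571, -0.7429, -4.0857).
‖u_2‖ = 6.9816, so e_2 = (-0.6098, 0.5238, -0.1064, -0.5852).
r_{13} = e_1·c_3 = -2.7045; r_{23} = e_2·c_3 = 1.3423.
u_3 = c_3 + 2.7045·e_1 − 1.3423·e_2 = (0.1899, -0.8746, -1.2286, -0.7573).
‖u_3‖ = 1.6982, so e_3 = (0.1118, -0.5150, -0.7235, -0.4460).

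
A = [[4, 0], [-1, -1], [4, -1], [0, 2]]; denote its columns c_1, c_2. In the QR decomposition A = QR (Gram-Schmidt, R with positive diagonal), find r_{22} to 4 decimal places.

r_{22} = 2.3932

e_1 = c_1/‖c_1‖ = (4, -1, 4, 0)/5.7446 = (0.6963, -0.1741, 0.6963, 0.0000).
r_{12} = e_1·c_2 = -0.5222.
u_2 = c_2 + 0.5222·e_1 = (0.3636, -1.0909, -0.6364, 2.0000).
r_{22} = ‖u_2‖ = 2.3932.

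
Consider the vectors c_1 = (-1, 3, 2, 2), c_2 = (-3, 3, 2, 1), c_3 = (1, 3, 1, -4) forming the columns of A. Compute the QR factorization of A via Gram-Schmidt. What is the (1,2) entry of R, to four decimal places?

e_1 = c_1/‖c_1‖ = (-1, 3, 2, 2)/4.2426 = (-0.2357, 0.7071, 0.4714, 0.4714).
r_{12} = e_1·c_2 = 4.2426.

r_{12} = 4.2426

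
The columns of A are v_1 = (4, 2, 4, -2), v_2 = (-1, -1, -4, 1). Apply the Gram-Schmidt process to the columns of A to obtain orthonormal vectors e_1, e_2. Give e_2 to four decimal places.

e_2 = (0.6528, 0.0933, -0.7460, -0.0933)

e_1 = v_1/‖v_1‖ = (4, 2, 4, -2)/6.3246 = (0.6325, 0.3162, 0.6325, -0.3162).
r_{12} = e_1·v_2 = -3.7947.
u_2 = v_2 + 3.7947·e_1 = (1.4000, 0.2000, -1.6000, -0.2000).
‖u_2‖ = 2.1448, so e_2 = (0.6528, 0.0933, -0.7460, -0.0933).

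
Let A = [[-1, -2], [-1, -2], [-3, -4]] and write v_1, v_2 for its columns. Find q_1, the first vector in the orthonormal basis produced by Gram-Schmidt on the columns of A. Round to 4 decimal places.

v_1 = (-1, -1, -3); ‖v_1‖ = 3.3166, so q_1 = (-0.3015, -0.3015, -0.9045).

q_1 = (-0.3015, -0.3015, -0.9045)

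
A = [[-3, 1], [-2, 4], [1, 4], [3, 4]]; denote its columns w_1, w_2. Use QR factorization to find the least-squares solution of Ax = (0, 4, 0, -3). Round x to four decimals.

w_1 = (-3, -2, 1, 3); ‖w_1‖ = 4.7958, so e_1 = (-0.6255, -0.4170, 0.2085, 0.6255).
e_1·w_2 = (-0.6255)·1 + (-0.4170)·4 + 0.2085·4 + 0.6255·4 = 1.0426.
u_2 = w_2 − 1.0426·e_1 = (1.6522, 4.4348, 3.7826, 3.3478).
‖u_2‖ = 6.9219, so e_2 = (0.2387, 0.6407, 0.5465, 0.4837).
Qᵀb = (-3.5447, 1.1118).
Back-substitute: x_2 = 1.1118/6.9219 = 0.1606.
x_1 = (-3.5447 − 1.0426·0.1606)/4.7958 = -0.7740.

x = (-0.7740, 0.1606)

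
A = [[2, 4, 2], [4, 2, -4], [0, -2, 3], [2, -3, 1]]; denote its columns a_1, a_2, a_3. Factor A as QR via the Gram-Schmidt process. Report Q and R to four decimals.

Q = [[0.4082, 0.5897, 0.6725], [0.8165, 0.0621, -0.4553], [0.0000, -0.3725, 0.5327], [0.4082, -0.7139, 0.2380]], R = [[4.8990, 2.0412, -2.0412], [0.0000, 5.3697, -0.9001], [0.0000, 0.0000, 5.0023]]

a_1 = (2, 4, 0, 2); ‖a_1‖ = 4.8990, so q_1 = (0.4082, 0.8165, 0.0000, 0.4082).
q_1·a_2 = 0.4082·4 + 0.8165·2 + 0.0000·(-2) + 0.4082·(-3) = 2.0412.
u_2 = a_2 − 2.0412·q_1 = (3.1667, 0.3333, -2.0000, -3.8333).
‖u_2‖ = 5.3697, so q_2 = (0.5897, 0.0621, -0.3725, -0.7139).
q_1·a_3 = 0.4082·2 + 0.8165·(-4) + 0.0000·3 + 0.4082·1 = -2.0412; q_2·a_3 = 0.5897·2 + 0.0621·(-4) + (-0.3725)·3 + (-0.7139)·1 = -0.9001.
u_3 = a_3 + 2.0412·q_1 + 0.9001·q_2 = (3.3642, -2.2775, 2.6647, 1.1908).
‖u_3‖ = 5.0023, so q_3 = (0.6725, -0.4553, 0.5327, 0.2380).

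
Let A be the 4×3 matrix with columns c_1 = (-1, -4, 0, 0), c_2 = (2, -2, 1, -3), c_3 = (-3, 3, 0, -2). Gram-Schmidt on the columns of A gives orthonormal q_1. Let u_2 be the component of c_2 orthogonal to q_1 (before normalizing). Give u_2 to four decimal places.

c_1 = (-1, -4, 0, 0); ‖c_1‖ = 4.1231, so q_1 = (-0.2425, -0.9701, 0.0000, 0.0000).
q_1·c_2 = (-0.2425)·2 + (-0.9701)·(-2) + 0.0000·1 + 0.0000·(-3) = 1.4552.
u_2 = c_2 − 1.4552·q_1 = (2.3529, -0.5882, 1.0000, -3.0000).

u_2 = (2.3529, -0.5882, 1.0000, -3.0000)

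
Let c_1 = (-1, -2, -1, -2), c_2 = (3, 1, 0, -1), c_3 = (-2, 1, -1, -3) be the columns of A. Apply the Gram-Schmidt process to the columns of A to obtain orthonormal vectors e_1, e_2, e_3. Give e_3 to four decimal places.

e_3 = (-0.4175, 0.7540, -0.0935, -0.4985)

e_1 = c_1/‖c_1‖ = (-1, -2, -1, -2)/3.1623 = (-0.3162, -0.6325, -0.3162, -0.6325).
r_{12} = e_1·c_2 = -0.9487.
u_2 = c_2 + 0.9487·e_1 = (2.7000, 0.4000, -0.3000, -1.6000).
‖u_2‖ = 3.1780, so e_2 = (0.8496, 0.1259, -0.0944, -0.5035).
r_{13} = e_1·c_3 = 2.2136; r_{23} = e_2·c_3 = 0.0315.
u_3 = c_3 − 2.2136·e_1 − 0.0315·e_2 = (-1.3267, 2.3960, -0.2970, -1.5842).
‖u_3‖ = 3.1779, so e_3 = (-0.4175, 0.7540, -0.0935, -0.4985).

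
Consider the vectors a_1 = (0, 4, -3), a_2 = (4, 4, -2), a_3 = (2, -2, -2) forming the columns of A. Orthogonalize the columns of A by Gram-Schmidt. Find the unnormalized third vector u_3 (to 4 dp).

u_3 = (0.6154, -1.8462, -2.4615)

a_1 = (0, 4, -3); ‖a_1‖ = 5.0000, so e_1 = (0.0000, 0.8000, -0.6000).
e_1·a_2 = 0.0000·4 + 0.8000·4 + (-0.6000)·(-2) = 4.4000.
u_2 = a_2 − 4.4000·e_1 = (4.0000, 0.4800, 0.6400).
‖u_2‖ = 4.0792, so e_2 = (0.9806, 0.1177, 0.1569).
e_1·a_3 = 0.0000·2 + 0.8000·(-2) + (-0.6000)·(-2) = -0.4000; e_2·a_3 = 0.9806·2 + 0.1177·(-2) + 0.1569·(-2) = 1.4120.
u_3 = a_3 + 0.4000·e_1 − 1.4120·e_2 = (0.6154, -1.8462, -2.4615).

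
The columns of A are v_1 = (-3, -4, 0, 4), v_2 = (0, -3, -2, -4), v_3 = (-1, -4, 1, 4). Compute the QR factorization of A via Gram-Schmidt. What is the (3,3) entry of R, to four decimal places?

e_1 = v_1/‖v_1‖ = (-3, -4, 0, 4)/6.4031 = (-0.4685, -0.6247, 0.0000, 0.6247).
r_{12} = e_1·v_2 = -0.6247.
u_2 = v_2 + 0.6247·e_1 = (-0.2927, -3.3902, -2.0000, -3.6098).
‖u_2‖ = 5.3488, so e_2 = (-0.0547, -0.6338, -0.3739, -0.6749).
r_{13} = e_1·v_3 = 5.4661; r_{23} = e_2·v_3 = -0.4834.
u_3 = v_3 − 5.4661·e_1 + 0.4834·e_2 = (1.5345, -0.8917, 0.8193, 0.2592).
r_{33} = ‖u_3‖ = 1.9719.

r_{33} = 1.9719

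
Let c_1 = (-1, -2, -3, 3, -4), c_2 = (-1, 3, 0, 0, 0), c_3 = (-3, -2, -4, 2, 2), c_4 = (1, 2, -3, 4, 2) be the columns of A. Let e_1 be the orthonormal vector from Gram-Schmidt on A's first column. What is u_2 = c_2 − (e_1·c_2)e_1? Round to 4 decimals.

e_1 = c_1/‖c_1‖ = (-1, -2, -3, 3, -4)/6.2450 = (-0.1601, -0.3203, -0.4804, 0.4804, -0.6405).
r_{12} = e_1·c_2 = -0.8006.
u_2 = c_2 + 0.8006·e_1 = (-1.1282, 2.7436, -0.3846, 0.3846, -0.5128).

u_2 = (-1.1282, 2.7436, -0.3846, 0.3846, -0.5128)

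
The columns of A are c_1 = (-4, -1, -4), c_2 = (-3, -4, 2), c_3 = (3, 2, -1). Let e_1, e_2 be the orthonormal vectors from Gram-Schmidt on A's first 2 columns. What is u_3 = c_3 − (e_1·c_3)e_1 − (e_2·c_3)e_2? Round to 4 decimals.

u_3 = (0.5442, -0.6047, -0.3931)

c_1 = (-4, -1, -4); ‖c_1‖ = 5.7446, so e_1 = (-0.6963, -0.1741, -0.6963).
e_1·c_2 = (-0.6963)·(-3) + (-0.1741)·(-4) + (-0.6963)·2 = 1.3926.
u_2 = c_2 − 1.3926·e_1 = (-2.0303, -3.7576, 2.9697).
‖u_2‖ = 5.2020, so e_2 = (-0.3903, -0.7223, 0.5709).
e_1·c_3 = (-0.6963)·3 + (-0.1741)·2 + (-0.6963)·(-1) = -1.7408; e_2·c_3 = (-0.3903)·3 + (-0.7223)·2 + 0.5709·(-1) = -3.1864.
u_3 = c_3 + 1.7408·e_1 + 3.1864·e_2 = (0.5442, -0.6047, -0.3931).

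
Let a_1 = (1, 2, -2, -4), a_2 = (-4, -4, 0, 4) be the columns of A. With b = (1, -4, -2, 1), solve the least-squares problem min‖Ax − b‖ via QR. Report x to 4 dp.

q_1 = a_1/‖a_1‖ = (1, 2, -2, -4)/5.0000 = (0.2000, 0.4000, -0.4000, -0.8000).
r_{12} = q_1·a_2 = -5.6000.
u_2 = a_2 + 5.6000·q_1 = (-2.8800, -1.7600, -2.2400, -0.4800).
‖u_2‖ = 4.0792, so q_2 = (-0.7060, -0.4315, -0.5491, -0.1177).
Qᵀb = (-1.4000, 2.0004).
Back-substitute: x_2 = 2.0004/4.0792 = 0.4904.
x_1 = (-1.4000 + 5.6000·0.4904)/5.0000 = 0.2692.

x = (0.2692, 0.4904)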